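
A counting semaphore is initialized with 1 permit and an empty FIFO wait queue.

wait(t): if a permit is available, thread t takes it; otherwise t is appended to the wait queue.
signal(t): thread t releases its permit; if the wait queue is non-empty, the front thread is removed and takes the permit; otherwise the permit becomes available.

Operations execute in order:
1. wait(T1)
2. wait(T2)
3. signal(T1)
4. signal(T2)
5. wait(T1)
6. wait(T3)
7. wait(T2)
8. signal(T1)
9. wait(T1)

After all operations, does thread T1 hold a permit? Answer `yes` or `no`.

Answer: no

Derivation:
Step 1: wait(T1) -> count=0 queue=[] holders={T1}
Step 2: wait(T2) -> count=0 queue=[T2] holders={T1}
Step 3: signal(T1) -> count=0 queue=[] holders={T2}
Step 4: signal(T2) -> count=1 queue=[] holders={none}
Step 5: wait(T1) -> count=0 queue=[] holders={T1}
Step 6: wait(T3) -> count=0 queue=[T3] holders={T1}
Step 7: wait(T2) -> count=0 queue=[T3,T2] holders={T1}
Step 8: signal(T1) -> count=0 queue=[T2] holders={T3}
Step 9: wait(T1) -> count=0 queue=[T2,T1] holders={T3}
Final holders: {T3} -> T1 not in holders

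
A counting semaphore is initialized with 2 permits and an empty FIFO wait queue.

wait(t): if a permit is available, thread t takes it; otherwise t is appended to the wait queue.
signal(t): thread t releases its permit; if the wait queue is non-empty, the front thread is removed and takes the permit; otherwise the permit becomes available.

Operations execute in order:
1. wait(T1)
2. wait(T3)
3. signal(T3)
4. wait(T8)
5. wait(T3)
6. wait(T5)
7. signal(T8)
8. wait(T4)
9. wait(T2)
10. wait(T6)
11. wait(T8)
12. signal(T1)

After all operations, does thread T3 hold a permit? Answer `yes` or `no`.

Answer: yes

Derivation:
Step 1: wait(T1) -> count=1 queue=[] holders={T1}
Step 2: wait(T3) -> count=0 queue=[] holders={T1,T3}
Step 3: signal(T3) -> count=1 queue=[] holders={T1}
Step 4: wait(T8) -> count=0 queue=[] holders={T1,T8}
Step 5: wait(T3) -> count=0 queue=[T3] holders={T1,T8}
Step 6: wait(T5) -> count=0 queue=[T3,T5] holders={T1,T8}
Step 7: signal(T8) -> count=0 queue=[T5] holders={T1,T3}
Step 8: wait(T4) -> count=0 queue=[T5,T4] holders={T1,T3}
Step 9: wait(T2) -> count=0 queue=[T5,T4,T2] holders={T1,T3}
Step 10: wait(T6) -> count=0 queue=[T5,T4,T2,T6] holders={T1,T3}
Step 11: wait(T8) -> count=0 queue=[T5,T4,T2,T6,T8] holders={T1,T3}
Step 12: signal(T1) -> count=0 queue=[T4,T2,T6,T8] holders={T3,T5}
Final holders: {T3,T5} -> T3 in holders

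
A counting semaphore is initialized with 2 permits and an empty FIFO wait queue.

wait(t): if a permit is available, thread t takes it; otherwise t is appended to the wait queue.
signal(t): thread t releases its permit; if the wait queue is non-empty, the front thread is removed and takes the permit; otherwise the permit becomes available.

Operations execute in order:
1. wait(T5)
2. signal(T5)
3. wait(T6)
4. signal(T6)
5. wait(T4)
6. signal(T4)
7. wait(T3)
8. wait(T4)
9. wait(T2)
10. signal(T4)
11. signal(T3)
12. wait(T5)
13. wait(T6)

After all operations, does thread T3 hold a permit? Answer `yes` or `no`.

Answer: no

Derivation:
Step 1: wait(T5) -> count=1 queue=[] holders={T5}
Step 2: signal(T5) -> count=2 queue=[] holders={none}
Step 3: wait(T6) -> count=1 queue=[] holders={T6}
Step 4: signal(T6) -> count=2 queue=[] holders={none}
Step 5: wait(T4) -> count=1 queue=[] holders={T4}
Step 6: signal(T4) -> count=2 queue=[] holders={none}
Step 7: wait(T3) -> count=1 queue=[] holders={T3}
Step 8: wait(T4) -> count=0 queue=[] holders={T3,T4}
Step 9: wait(T2) -> count=0 queue=[T2] holders={T3,T4}
Step 10: signal(T4) -> count=0 queue=[] holders={T2,T3}
Step 11: signal(T3) -> count=1 queue=[] holders={T2}
Step 12: wait(T5) -> count=0 queue=[] holders={T2,T5}
Step 13: wait(T6) -> count=0 queue=[T6] holders={T2,T5}
Final holders: {T2,T5} -> T3 not in holders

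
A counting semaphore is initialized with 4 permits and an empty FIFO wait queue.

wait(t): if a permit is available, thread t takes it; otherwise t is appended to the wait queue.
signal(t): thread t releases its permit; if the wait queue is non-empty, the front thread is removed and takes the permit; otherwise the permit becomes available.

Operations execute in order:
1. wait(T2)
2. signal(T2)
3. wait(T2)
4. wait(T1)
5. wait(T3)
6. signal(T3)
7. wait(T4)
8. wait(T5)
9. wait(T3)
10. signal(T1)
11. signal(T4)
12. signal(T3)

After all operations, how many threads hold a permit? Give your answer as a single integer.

Step 1: wait(T2) -> count=3 queue=[] holders={T2}
Step 2: signal(T2) -> count=4 queue=[] holders={none}
Step 3: wait(T2) -> count=3 queue=[] holders={T2}
Step 4: wait(T1) -> count=2 queue=[] holders={T1,T2}
Step 5: wait(T3) -> count=1 queue=[] holders={T1,T2,T3}
Step 6: signal(T3) -> count=2 queue=[] holders={T1,T2}
Step 7: wait(T4) -> count=1 queue=[] holders={T1,T2,T4}
Step 8: wait(T5) -> count=0 queue=[] holders={T1,T2,T4,T5}
Step 9: wait(T3) -> count=0 queue=[T3] holders={T1,T2,T4,T5}
Step 10: signal(T1) -> count=0 queue=[] holders={T2,T3,T4,T5}
Step 11: signal(T4) -> count=1 queue=[] holders={T2,T3,T5}
Step 12: signal(T3) -> count=2 queue=[] holders={T2,T5}
Final holders: {T2,T5} -> 2 thread(s)

Answer: 2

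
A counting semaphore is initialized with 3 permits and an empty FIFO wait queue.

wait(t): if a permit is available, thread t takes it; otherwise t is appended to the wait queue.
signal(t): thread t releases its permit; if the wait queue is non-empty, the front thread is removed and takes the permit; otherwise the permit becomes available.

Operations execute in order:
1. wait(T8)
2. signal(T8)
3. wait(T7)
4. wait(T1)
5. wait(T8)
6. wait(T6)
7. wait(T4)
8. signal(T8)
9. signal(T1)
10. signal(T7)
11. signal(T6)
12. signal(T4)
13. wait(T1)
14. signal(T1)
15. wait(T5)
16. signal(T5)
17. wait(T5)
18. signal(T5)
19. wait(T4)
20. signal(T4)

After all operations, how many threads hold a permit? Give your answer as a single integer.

Answer: 0

Derivation:
Step 1: wait(T8) -> count=2 queue=[] holders={T8}
Step 2: signal(T8) -> count=3 queue=[] holders={none}
Step 3: wait(T7) -> count=2 queue=[] holders={T7}
Step 4: wait(T1) -> count=1 queue=[] holders={T1,T7}
Step 5: wait(T8) -> count=0 queue=[] holders={T1,T7,T8}
Step 6: wait(T6) -> count=0 queue=[T6] holders={T1,T7,T8}
Step 7: wait(T4) -> count=0 queue=[T6,T4] holders={T1,T7,T8}
Step 8: signal(T8) -> count=0 queue=[T4] holders={T1,T6,T7}
Step 9: signal(T1) -> count=0 queue=[] holders={T4,T6,T7}
Step 10: signal(T7) -> count=1 queue=[] holders={T4,T6}
Step 11: signal(T6) -> count=2 queue=[] holders={T4}
Step 12: signal(T4) -> count=3 queue=[] holders={none}
Step 13: wait(T1) -> count=2 queue=[] holders={T1}
Step 14: signal(T1) -> count=3 queue=[] holders={none}
Step 15: wait(T5) -> count=2 queue=[] holders={T5}
Step 16: signal(T5) -> count=3 queue=[] holders={none}
Step 17: wait(T5) -> count=2 queue=[] holders={T5}
Step 18: signal(T5) -> count=3 queue=[] holders={none}
Step 19: wait(T4) -> count=2 queue=[] holders={T4}
Step 20: signal(T4) -> count=3 queue=[] holders={none}
Final holders: {none} -> 0 thread(s)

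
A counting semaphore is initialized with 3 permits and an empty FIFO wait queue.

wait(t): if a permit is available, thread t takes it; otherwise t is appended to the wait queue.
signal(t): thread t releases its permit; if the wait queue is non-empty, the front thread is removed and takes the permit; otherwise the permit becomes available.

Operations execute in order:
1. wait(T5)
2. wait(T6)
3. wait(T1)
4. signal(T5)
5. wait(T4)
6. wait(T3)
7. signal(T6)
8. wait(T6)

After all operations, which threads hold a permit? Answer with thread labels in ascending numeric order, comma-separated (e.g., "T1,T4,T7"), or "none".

Step 1: wait(T5) -> count=2 queue=[] holders={T5}
Step 2: wait(T6) -> count=1 queue=[] holders={T5,T6}
Step 3: wait(T1) -> count=0 queue=[] holders={T1,T5,T6}
Step 4: signal(T5) -> count=1 queue=[] holders={T1,T6}
Step 5: wait(T4) -> count=0 queue=[] holders={T1,T4,T6}
Step 6: wait(T3) -> count=0 queue=[T3] holders={T1,T4,T6}
Step 7: signal(T6) -> count=0 queue=[] holders={T1,T3,T4}
Step 8: wait(T6) -> count=0 queue=[T6] holders={T1,T3,T4}
Final holders: T1,T3,T4

Answer: T1,T3,T4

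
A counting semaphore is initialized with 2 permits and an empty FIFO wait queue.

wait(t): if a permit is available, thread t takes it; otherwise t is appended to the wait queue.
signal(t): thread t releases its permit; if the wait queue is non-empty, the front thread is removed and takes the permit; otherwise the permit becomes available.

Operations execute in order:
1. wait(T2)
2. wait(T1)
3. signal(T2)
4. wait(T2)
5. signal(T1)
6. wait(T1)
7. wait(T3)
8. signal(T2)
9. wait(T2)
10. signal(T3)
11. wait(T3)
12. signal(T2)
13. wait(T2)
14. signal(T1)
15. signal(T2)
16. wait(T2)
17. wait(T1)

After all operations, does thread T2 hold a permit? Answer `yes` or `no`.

Step 1: wait(T2) -> count=1 queue=[] holders={T2}
Step 2: wait(T1) -> count=0 queue=[] holders={T1,T2}
Step 3: signal(T2) -> count=1 queue=[] holders={T1}
Step 4: wait(T2) -> count=0 queue=[] holders={T1,T2}
Step 5: signal(T1) -> count=1 queue=[] holders={T2}
Step 6: wait(T1) -> count=0 queue=[] holders={T1,T2}
Step 7: wait(T3) -> count=0 queue=[T3] holders={T1,T2}
Step 8: signal(T2) -> count=0 queue=[] holders={T1,T3}
Step 9: wait(T2) -> count=0 queue=[T2] holders={T1,T3}
Step 10: signal(T3) -> count=0 queue=[] holders={T1,T2}
Step 11: wait(T3) -> count=0 queue=[T3] holders={T1,T2}
Step 12: signal(T2) -> count=0 queue=[] holders={T1,T3}
Step 13: wait(T2) -> count=0 queue=[T2] holders={T1,T3}
Step 14: signal(T1) -> count=0 queue=[] holders={T2,T3}
Step 15: signal(T2) -> count=1 queue=[] holders={T3}
Step 16: wait(T2) -> count=0 queue=[] holders={T2,T3}
Step 17: wait(T1) -> count=0 queue=[T1] holders={T2,T3}
Final holders: {T2,T3} -> T2 in holders

Answer: yes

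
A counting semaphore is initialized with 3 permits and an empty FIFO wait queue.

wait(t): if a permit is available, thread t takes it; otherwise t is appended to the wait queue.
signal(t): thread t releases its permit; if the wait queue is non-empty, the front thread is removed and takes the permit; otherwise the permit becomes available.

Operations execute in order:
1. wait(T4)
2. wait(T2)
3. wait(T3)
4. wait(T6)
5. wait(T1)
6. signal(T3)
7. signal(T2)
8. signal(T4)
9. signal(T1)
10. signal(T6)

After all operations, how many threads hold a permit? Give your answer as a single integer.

Answer: 0

Derivation:
Step 1: wait(T4) -> count=2 queue=[] holders={T4}
Step 2: wait(T2) -> count=1 queue=[] holders={T2,T4}
Step 3: wait(T3) -> count=0 queue=[] holders={T2,T3,T4}
Step 4: wait(T6) -> count=0 queue=[T6] holders={T2,T3,T4}
Step 5: wait(T1) -> count=0 queue=[T6,T1] holders={T2,T3,T4}
Step 6: signal(T3) -> count=0 queue=[T1] holders={T2,T4,T6}
Step 7: signal(T2) -> count=0 queue=[] holders={T1,T4,T6}
Step 8: signal(T4) -> count=1 queue=[] holders={T1,T6}
Step 9: signal(T1) -> count=2 queue=[] holders={T6}
Step 10: signal(T6) -> count=3 queue=[] holders={none}
Final holders: {none} -> 0 thread(s)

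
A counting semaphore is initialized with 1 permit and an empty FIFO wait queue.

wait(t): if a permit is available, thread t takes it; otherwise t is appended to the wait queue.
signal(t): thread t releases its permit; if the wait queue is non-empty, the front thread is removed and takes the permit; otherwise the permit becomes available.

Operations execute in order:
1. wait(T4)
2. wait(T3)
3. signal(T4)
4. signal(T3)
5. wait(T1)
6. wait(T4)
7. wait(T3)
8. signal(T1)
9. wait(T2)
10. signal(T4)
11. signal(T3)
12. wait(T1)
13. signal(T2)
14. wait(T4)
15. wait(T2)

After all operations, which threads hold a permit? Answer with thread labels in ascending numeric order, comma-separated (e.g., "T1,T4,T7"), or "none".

Answer: T1

Derivation:
Step 1: wait(T4) -> count=0 queue=[] holders={T4}
Step 2: wait(T3) -> count=0 queue=[T3] holders={T4}
Step 3: signal(T4) -> count=0 queue=[] holders={T3}
Step 4: signal(T3) -> count=1 queue=[] holders={none}
Step 5: wait(T1) -> count=0 queue=[] holders={T1}
Step 6: wait(T4) -> count=0 queue=[T4] holders={T1}
Step 7: wait(T3) -> count=0 queue=[T4,T3] holders={T1}
Step 8: signal(T1) -> count=0 queue=[T3] holders={T4}
Step 9: wait(T2) -> count=0 queue=[T3,T2] holders={T4}
Step 10: signal(T4) -> count=0 queue=[T2] holders={T3}
Step 11: signal(T3) -> count=0 queue=[] holders={T2}
Step 12: wait(T1) -> count=0 queue=[T1] holders={T2}
Step 13: signal(T2) -> count=0 queue=[] holders={T1}
Step 14: wait(T4) -> count=0 queue=[T4] holders={T1}
Step 15: wait(T2) -> count=0 queue=[T4,T2] holders={T1}
Final holders: T1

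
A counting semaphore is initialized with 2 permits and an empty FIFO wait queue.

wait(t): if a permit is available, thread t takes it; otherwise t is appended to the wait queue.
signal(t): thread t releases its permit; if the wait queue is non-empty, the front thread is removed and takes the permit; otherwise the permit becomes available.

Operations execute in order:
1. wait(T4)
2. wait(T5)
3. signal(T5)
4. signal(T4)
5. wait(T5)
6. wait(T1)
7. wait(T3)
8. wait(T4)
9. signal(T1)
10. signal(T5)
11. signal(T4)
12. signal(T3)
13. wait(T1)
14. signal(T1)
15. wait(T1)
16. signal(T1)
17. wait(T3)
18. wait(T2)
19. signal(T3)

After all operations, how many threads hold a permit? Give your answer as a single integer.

Step 1: wait(T4) -> count=1 queue=[] holders={T4}
Step 2: wait(T5) -> count=0 queue=[] holders={T4,T5}
Step 3: signal(T5) -> count=1 queue=[] holders={T4}
Step 4: signal(T4) -> count=2 queue=[] holders={none}
Step 5: wait(T5) -> count=1 queue=[] holders={T5}
Step 6: wait(T1) -> count=0 queue=[] holders={T1,T5}
Step 7: wait(T3) -> count=0 queue=[T3] holders={T1,T5}
Step 8: wait(T4) -> count=0 queue=[T3,T4] holders={T1,T5}
Step 9: signal(T1) -> count=0 queue=[T4] holders={T3,T5}
Step 10: signal(T5) -> count=0 queue=[] holders={T3,T4}
Step 11: signal(T4) -> count=1 queue=[] holders={T3}
Step 12: signal(T3) -> count=2 queue=[] holders={none}
Step 13: wait(T1) -> count=1 queue=[] holders={T1}
Step 14: signal(T1) -> count=2 queue=[] holders={none}
Step 15: wait(T1) -> count=1 queue=[] holders={T1}
Step 16: signal(T1) -> count=2 queue=[] holders={none}
Step 17: wait(T3) -> count=1 queue=[] holders={T3}
Step 18: wait(T2) -> count=0 queue=[] holders={T2,T3}
Step 19: signal(T3) -> count=1 queue=[] holders={T2}
Final holders: {T2} -> 1 thread(s)

Answer: 1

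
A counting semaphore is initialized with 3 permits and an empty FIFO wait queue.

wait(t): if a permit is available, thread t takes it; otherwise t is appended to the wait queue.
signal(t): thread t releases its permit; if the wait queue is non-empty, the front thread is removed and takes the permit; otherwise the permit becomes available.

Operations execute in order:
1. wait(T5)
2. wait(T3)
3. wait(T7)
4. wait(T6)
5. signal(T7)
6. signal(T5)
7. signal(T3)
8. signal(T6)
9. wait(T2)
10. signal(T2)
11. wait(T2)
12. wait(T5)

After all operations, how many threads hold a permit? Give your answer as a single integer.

Answer: 2

Derivation:
Step 1: wait(T5) -> count=2 queue=[] holders={T5}
Step 2: wait(T3) -> count=1 queue=[] holders={T3,T5}
Step 3: wait(T7) -> count=0 queue=[] holders={T3,T5,T7}
Step 4: wait(T6) -> count=0 queue=[T6] holders={T3,T5,T7}
Step 5: signal(T7) -> count=0 queue=[] holders={T3,T5,T6}
Step 6: signal(T5) -> count=1 queue=[] holders={T3,T6}
Step 7: signal(T3) -> count=2 queue=[] holders={T6}
Step 8: signal(T6) -> count=3 queue=[] holders={none}
Step 9: wait(T2) -> count=2 queue=[] holders={T2}
Step 10: signal(T2) -> count=3 queue=[] holders={none}
Step 11: wait(T2) -> count=2 queue=[] holders={T2}
Step 12: wait(T5) -> count=1 queue=[] holders={T2,T5}
Final holders: {T2,T5} -> 2 thread(s)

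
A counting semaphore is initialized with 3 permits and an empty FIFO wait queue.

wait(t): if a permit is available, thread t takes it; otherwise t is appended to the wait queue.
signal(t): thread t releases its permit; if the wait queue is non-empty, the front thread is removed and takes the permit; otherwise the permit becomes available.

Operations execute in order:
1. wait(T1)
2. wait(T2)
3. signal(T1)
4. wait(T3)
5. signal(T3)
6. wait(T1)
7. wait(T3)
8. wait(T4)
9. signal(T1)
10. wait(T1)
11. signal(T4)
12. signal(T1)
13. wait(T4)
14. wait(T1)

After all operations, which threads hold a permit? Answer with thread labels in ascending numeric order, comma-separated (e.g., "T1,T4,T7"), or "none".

Step 1: wait(T1) -> count=2 queue=[] holders={T1}
Step 2: wait(T2) -> count=1 queue=[] holders={T1,T2}
Step 3: signal(T1) -> count=2 queue=[] holders={T2}
Step 4: wait(T3) -> count=1 queue=[] holders={T2,T3}
Step 5: signal(T3) -> count=2 queue=[] holders={T2}
Step 6: wait(T1) -> count=1 queue=[] holders={T1,T2}
Step 7: wait(T3) -> count=0 queue=[] holders={T1,T2,T3}
Step 8: wait(T4) -> count=0 queue=[T4] holders={T1,T2,T3}
Step 9: signal(T1) -> count=0 queue=[] holders={T2,T3,T4}
Step 10: wait(T1) -> count=0 queue=[T1] holders={T2,T3,T4}
Step 11: signal(T4) -> count=0 queue=[] holders={T1,T2,T3}
Step 12: signal(T1) -> count=1 queue=[] holders={T2,T3}
Step 13: wait(T4) -> count=0 queue=[] holders={T2,T3,T4}
Step 14: wait(T1) -> count=0 queue=[T1] holders={T2,T3,T4}
Final holders: T2,T3,T4

Answer: T2,T3,T4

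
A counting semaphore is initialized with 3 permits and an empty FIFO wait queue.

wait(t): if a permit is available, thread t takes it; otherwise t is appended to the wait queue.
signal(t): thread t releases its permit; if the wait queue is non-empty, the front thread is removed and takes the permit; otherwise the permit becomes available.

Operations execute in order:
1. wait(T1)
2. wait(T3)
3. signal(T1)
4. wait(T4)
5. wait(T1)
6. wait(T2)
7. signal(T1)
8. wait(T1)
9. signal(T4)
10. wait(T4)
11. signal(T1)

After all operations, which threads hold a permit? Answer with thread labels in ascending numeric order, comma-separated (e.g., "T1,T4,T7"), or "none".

Step 1: wait(T1) -> count=2 queue=[] holders={T1}
Step 2: wait(T3) -> count=1 queue=[] holders={T1,T3}
Step 3: signal(T1) -> count=2 queue=[] holders={T3}
Step 4: wait(T4) -> count=1 queue=[] holders={T3,T4}
Step 5: wait(T1) -> count=0 queue=[] holders={T1,T3,T4}
Step 6: wait(T2) -> count=0 queue=[T2] holders={T1,T3,T4}
Step 7: signal(T1) -> count=0 queue=[] holders={T2,T3,T4}
Step 8: wait(T1) -> count=0 queue=[T1] holders={T2,T3,T4}
Step 9: signal(T4) -> count=0 queue=[] holders={T1,T2,T3}
Step 10: wait(T4) -> count=0 queue=[T4] holders={T1,T2,T3}
Step 11: signal(T1) -> count=0 queue=[] holders={T2,T3,T4}
Final holders: T2,T3,T4

Answer: T2,T3,T4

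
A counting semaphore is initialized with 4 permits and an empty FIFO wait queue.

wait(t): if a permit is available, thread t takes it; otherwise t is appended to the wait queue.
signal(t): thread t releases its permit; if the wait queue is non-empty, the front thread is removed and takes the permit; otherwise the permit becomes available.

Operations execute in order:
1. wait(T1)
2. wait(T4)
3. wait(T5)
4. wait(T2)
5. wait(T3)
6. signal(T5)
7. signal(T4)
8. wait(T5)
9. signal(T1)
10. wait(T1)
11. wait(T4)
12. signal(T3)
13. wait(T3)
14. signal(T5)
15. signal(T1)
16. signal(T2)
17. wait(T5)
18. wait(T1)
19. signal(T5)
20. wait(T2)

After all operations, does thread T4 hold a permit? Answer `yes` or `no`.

Answer: yes

Derivation:
Step 1: wait(T1) -> count=3 queue=[] holders={T1}
Step 2: wait(T4) -> count=2 queue=[] holders={T1,T4}
Step 3: wait(T5) -> count=1 queue=[] holders={T1,T4,T5}
Step 4: wait(T2) -> count=0 queue=[] holders={T1,T2,T4,T5}
Step 5: wait(T3) -> count=0 queue=[T3] holders={T1,T2,T4,T5}
Step 6: signal(T5) -> count=0 queue=[] holders={T1,T2,T3,T4}
Step 7: signal(T4) -> count=1 queue=[] holders={T1,T2,T3}
Step 8: wait(T5) -> count=0 queue=[] holders={T1,T2,T3,T5}
Step 9: signal(T1) -> count=1 queue=[] holders={T2,T3,T5}
Step 10: wait(T1) -> count=0 queue=[] holders={T1,T2,T3,T5}
Step 11: wait(T4) -> count=0 queue=[T4] holders={T1,T2,T3,T5}
Step 12: signal(T3) -> count=0 queue=[] holders={T1,T2,T4,T5}
Step 13: wait(T3) -> count=0 queue=[T3] holders={T1,T2,T4,T5}
Step 14: signal(T5) -> count=0 queue=[] holders={T1,T2,T3,T4}
Step 15: signal(T1) -> count=1 queue=[] holders={T2,T3,T4}
Step 16: signal(T2) -> count=2 queue=[] holders={T3,T4}
Step 17: wait(T5) -> count=1 queue=[] holders={T3,T4,T5}
Step 18: wait(T1) -> count=0 queue=[] holders={T1,T3,T4,T5}
Step 19: signal(T5) -> count=1 queue=[] holders={T1,T3,T4}
Step 20: wait(T2) -> count=0 queue=[] holders={T1,T2,T3,T4}
Final holders: {T1,T2,T3,T4} -> T4 in holders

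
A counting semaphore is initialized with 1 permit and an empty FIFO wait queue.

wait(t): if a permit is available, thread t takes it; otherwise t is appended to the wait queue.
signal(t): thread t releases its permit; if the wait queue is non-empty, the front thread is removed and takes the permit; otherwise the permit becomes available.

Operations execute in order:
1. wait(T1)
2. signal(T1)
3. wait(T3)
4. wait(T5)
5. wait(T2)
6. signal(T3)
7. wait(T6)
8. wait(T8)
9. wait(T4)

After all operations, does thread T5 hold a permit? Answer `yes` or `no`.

Step 1: wait(T1) -> count=0 queue=[] holders={T1}
Step 2: signal(T1) -> count=1 queue=[] holders={none}
Step 3: wait(T3) -> count=0 queue=[] holders={T3}
Step 4: wait(T5) -> count=0 queue=[T5] holders={T3}
Step 5: wait(T2) -> count=0 queue=[T5,T2] holders={T3}
Step 6: signal(T3) -> count=0 queue=[T2] holders={T5}
Step 7: wait(T6) -> count=0 queue=[T2,T6] holders={T5}
Step 8: wait(T8) -> count=0 queue=[T2,T6,T8] holders={T5}
Step 9: wait(T4) -> count=0 queue=[T2,T6,T8,T4] holders={T5}
Final holders: {T5} -> T5 in holders

Answer: yes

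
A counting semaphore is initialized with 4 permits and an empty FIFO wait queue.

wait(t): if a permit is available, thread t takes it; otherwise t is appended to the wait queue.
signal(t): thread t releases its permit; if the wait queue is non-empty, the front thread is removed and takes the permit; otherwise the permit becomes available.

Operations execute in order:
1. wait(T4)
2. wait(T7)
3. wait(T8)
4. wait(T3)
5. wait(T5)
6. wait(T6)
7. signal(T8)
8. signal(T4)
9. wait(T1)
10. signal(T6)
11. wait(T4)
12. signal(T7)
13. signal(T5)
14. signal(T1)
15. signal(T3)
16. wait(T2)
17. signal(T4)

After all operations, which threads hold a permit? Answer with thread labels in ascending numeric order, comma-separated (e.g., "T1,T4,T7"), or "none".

Step 1: wait(T4) -> count=3 queue=[] holders={T4}
Step 2: wait(T7) -> count=2 queue=[] holders={T4,T7}
Step 3: wait(T8) -> count=1 queue=[] holders={T4,T7,T8}
Step 4: wait(T3) -> count=0 queue=[] holders={T3,T4,T7,T8}
Step 5: wait(T5) -> count=0 queue=[T5] holders={T3,T4,T7,T8}
Step 6: wait(T6) -> count=0 queue=[T5,T6] holders={T3,T4,T7,T8}
Step 7: signal(T8) -> count=0 queue=[T6] holders={T3,T4,T5,T7}
Step 8: signal(T4) -> count=0 queue=[] holders={T3,T5,T6,T7}
Step 9: wait(T1) -> count=0 queue=[T1] holders={T3,T5,T6,T7}
Step 10: signal(T6) -> count=0 queue=[] holders={T1,T3,T5,T7}
Step 11: wait(T4) -> count=0 queue=[T4] holders={T1,T3,T5,T7}
Step 12: signal(T7) -> count=0 queue=[] holders={T1,T3,T4,T5}
Step 13: signal(T5) -> count=1 queue=[] holders={T1,T3,T4}
Step 14: signal(T1) -> count=2 queue=[] holders={T3,T4}
Step 15: signal(T3) -> count=3 queue=[] holders={T4}
Step 16: wait(T2) -> count=2 queue=[] holders={T2,T4}
Step 17: signal(T4) -> count=3 queue=[] holders={T2}
Final holders: T2

Answer: T2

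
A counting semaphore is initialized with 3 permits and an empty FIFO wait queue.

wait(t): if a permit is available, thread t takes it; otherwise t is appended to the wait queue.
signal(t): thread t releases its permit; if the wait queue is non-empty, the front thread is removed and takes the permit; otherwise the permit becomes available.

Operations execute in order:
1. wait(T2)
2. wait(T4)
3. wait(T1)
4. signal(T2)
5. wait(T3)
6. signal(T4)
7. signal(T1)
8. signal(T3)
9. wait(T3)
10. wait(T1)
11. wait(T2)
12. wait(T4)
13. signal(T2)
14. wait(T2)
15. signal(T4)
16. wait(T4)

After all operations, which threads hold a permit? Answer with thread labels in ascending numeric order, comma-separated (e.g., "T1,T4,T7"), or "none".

Step 1: wait(T2) -> count=2 queue=[] holders={T2}
Step 2: wait(T4) -> count=1 queue=[] holders={T2,T4}
Step 3: wait(T1) -> count=0 queue=[] holders={T1,T2,T4}
Step 4: signal(T2) -> count=1 queue=[] holders={T1,T4}
Step 5: wait(T3) -> count=0 queue=[] holders={T1,T3,T4}
Step 6: signal(T4) -> count=1 queue=[] holders={T1,T3}
Step 7: signal(T1) -> count=2 queue=[] holders={T3}
Step 8: signal(T3) -> count=3 queue=[] holders={none}
Step 9: wait(T3) -> count=2 queue=[] holders={T3}
Step 10: wait(T1) -> count=1 queue=[] holders={T1,T3}
Step 11: wait(T2) -> count=0 queue=[] holders={T1,T2,T3}
Step 12: wait(T4) -> count=0 queue=[T4] holders={T1,T2,T3}
Step 13: signal(T2) -> count=0 queue=[] holders={T1,T3,T4}
Step 14: wait(T2) -> count=0 queue=[T2] holders={T1,T3,T4}
Step 15: signal(T4) -> count=0 queue=[] holders={T1,T2,T3}
Step 16: wait(T4) -> count=0 queue=[T4] holders={T1,T2,T3}
Final holders: T1,T2,T3

Answer: T1,T2,T3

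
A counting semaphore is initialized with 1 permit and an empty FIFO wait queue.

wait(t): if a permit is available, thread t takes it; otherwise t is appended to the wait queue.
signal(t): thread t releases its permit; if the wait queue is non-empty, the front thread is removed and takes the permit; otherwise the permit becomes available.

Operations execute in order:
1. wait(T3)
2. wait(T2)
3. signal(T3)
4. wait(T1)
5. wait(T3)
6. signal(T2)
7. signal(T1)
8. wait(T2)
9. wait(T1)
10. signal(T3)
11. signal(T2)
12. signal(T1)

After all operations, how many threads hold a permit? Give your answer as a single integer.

Answer: 0

Derivation:
Step 1: wait(T3) -> count=0 queue=[] holders={T3}
Step 2: wait(T2) -> count=0 queue=[T2] holders={T3}
Step 3: signal(T3) -> count=0 queue=[] holders={T2}
Step 4: wait(T1) -> count=0 queue=[T1] holders={T2}
Step 5: wait(T3) -> count=0 queue=[T1,T3] holders={T2}
Step 6: signal(T2) -> count=0 queue=[T3] holders={T1}
Step 7: signal(T1) -> count=0 queue=[] holders={T3}
Step 8: wait(T2) -> count=0 queue=[T2] holders={T3}
Step 9: wait(T1) -> count=0 queue=[T2,T1] holders={T3}
Step 10: signal(T3) -> count=0 queue=[T1] holders={T2}
Step 11: signal(T2) -> count=0 queue=[] holders={T1}
Step 12: signal(T1) -> count=1 queue=[] holders={none}
Final holders: {none} -> 0 thread(s)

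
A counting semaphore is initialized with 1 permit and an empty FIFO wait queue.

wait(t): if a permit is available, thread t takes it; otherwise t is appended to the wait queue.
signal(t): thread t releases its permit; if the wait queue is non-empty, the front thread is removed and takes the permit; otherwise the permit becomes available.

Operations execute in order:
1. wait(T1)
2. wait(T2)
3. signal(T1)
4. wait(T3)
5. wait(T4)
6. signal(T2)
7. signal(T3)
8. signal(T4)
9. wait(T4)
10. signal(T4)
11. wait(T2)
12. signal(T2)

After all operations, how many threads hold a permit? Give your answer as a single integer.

Step 1: wait(T1) -> count=0 queue=[] holders={T1}
Step 2: wait(T2) -> count=0 queue=[T2] holders={T1}
Step 3: signal(T1) -> count=0 queue=[] holders={T2}
Step 4: wait(T3) -> count=0 queue=[T3] holders={T2}
Step 5: wait(T4) -> count=0 queue=[T3,T4] holders={T2}
Step 6: signal(T2) -> count=0 queue=[T4] holders={T3}
Step 7: signal(T3) -> count=0 queue=[] holders={T4}
Step 8: signal(T4) -> count=1 queue=[] holders={none}
Step 9: wait(T4) -> count=0 queue=[] holders={T4}
Step 10: signal(T4) -> count=1 queue=[] holders={none}
Step 11: wait(T2) -> count=0 queue=[] holders={T2}
Step 12: signal(T2) -> count=1 queue=[] holders={none}
Final holders: {none} -> 0 thread(s)

Answer: 0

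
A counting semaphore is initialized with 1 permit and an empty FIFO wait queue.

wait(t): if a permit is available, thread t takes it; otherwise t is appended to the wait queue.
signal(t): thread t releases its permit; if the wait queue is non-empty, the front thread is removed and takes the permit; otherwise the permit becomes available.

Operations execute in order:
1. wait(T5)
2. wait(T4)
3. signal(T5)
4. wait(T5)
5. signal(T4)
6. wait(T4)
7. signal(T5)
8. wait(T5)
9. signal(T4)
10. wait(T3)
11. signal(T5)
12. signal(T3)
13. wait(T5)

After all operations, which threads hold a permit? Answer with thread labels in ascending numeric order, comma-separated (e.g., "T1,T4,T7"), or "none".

Answer: T5

Derivation:
Step 1: wait(T5) -> count=0 queue=[] holders={T5}
Step 2: wait(T4) -> count=0 queue=[T4] holders={T5}
Step 3: signal(T5) -> count=0 queue=[] holders={T4}
Step 4: wait(T5) -> count=0 queue=[T5] holders={T4}
Step 5: signal(T4) -> count=0 queue=[] holders={T5}
Step 6: wait(T4) -> count=0 queue=[T4] holders={T5}
Step 7: signal(T5) -> count=0 queue=[] holders={T4}
Step 8: wait(T5) -> count=0 queue=[T5] holders={T4}
Step 9: signal(T4) -> count=0 queue=[] holders={T5}
Step 10: wait(T3) -> count=0 queue=[T3] holders={T5}
Step 11: signal(T5) -> count=0 queue=[] holders={T3}
Step 12: signal(T3) -> count=1 queue=[] holders={none}
Step 13: wait(T5) -> count=0 queue=[] holders={T5}
Final holders: T5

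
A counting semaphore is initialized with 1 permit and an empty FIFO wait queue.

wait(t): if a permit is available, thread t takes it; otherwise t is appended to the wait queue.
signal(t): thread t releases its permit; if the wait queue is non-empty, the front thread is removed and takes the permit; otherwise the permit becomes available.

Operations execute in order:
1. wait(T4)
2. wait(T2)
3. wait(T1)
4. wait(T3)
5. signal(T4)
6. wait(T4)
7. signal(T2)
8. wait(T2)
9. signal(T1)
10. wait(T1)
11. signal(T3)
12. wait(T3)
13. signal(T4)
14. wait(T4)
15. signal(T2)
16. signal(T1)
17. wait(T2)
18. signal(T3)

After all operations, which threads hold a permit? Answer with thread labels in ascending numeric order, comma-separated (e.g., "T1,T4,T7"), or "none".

Answer: T4

Derivation:
Step 1: wait(T4) -> count=0 queue=[] holders={T4}
Step 2: wait(T2) -> count=0 queue=[T2] holders={T4}
Step 3: wait(T1) -> count=0 queue=[T2,T1] holders={T4}
Step 4: wait(T3) -> count=0 queue=[T2,T1,T3] holders={T4}
Step 5: signal(T4) -> count=0 queue=[T1,T3] holders={T2}
Step 6: wait(T4) -> count=0 queue=[T1,T3,T4] holders={T2}
Step 7: signal(T2) -> count=0 queue=[T3,T4] holders={T1}
Step 8: wait(T2) -> count=0 queue=[T3,T4,T2] holders={T1}
Step 9: signal(T1) -> count=0 queue=[T4,T2] holders={T3}
Step 10: wait(T1) -> count=0 queue=[T4,T2,T1] holders={T3}
Step 11: signal(T3) -> count=0 queue=[T2,T1] holders={T4}
Step 12: wait(T3) -> count=0 queue=[T2,T1,T3] holders={T4}
Step 13: signal(T4) -> count=0 queue=[T1,T3] holders={T2}
Step 14: wait(T4) -> count=0 queue=[T1,T3,T4] holders={T2}
Step 15: signal(T2) -> count=0 queue=[T3,T4] holders={T1}
Step 16: signal(T1) -> count=0 queue=[T4] holders={T3}
Step 17: wait(T2) -> count=0 queue=[T4,T2] holders={T3}
Step 18: signal(T3) -> count=0 queue=[T2] holders={T4}
Final holders: T4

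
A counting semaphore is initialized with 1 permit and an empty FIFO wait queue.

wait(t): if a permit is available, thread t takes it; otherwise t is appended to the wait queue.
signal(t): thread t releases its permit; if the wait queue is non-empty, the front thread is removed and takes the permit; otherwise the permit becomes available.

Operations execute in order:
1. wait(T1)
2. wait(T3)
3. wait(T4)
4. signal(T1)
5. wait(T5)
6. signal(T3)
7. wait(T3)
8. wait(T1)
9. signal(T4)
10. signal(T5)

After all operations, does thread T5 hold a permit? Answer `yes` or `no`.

Step 1: wait(T1) -> count=0 queue=[] holders={T1}
Step 2: wait(T3) -> count=0 queue=[T3] holders={T1}
Step 3: wait(T4) -> count=0 queue=[T3,T4] holders={T1}
Step 4: signal(T1) -> count=0 queue=[T4] holders={T3}
Step 5: wait(T5) -> count=0 queue=[T4,T5] holders={T3}
Step 6: signal(T3) -> count=0 queue=[T5] holders={T4}
Step 7: wait(T3) -> count=0 queue=[T5,T3] holders={T4}
Step 8: wait(T1) -> count=0 queue=[T5,T3,T1] holders={T4}
Step 9: signal(T4) -> count=0 queue=[T3,T1] holders={T5}
Step 10: signal(T5) -> count=0 queue=[T1] holders={T3}
Final holders: {T3} -> T5 not in holders

Answer: no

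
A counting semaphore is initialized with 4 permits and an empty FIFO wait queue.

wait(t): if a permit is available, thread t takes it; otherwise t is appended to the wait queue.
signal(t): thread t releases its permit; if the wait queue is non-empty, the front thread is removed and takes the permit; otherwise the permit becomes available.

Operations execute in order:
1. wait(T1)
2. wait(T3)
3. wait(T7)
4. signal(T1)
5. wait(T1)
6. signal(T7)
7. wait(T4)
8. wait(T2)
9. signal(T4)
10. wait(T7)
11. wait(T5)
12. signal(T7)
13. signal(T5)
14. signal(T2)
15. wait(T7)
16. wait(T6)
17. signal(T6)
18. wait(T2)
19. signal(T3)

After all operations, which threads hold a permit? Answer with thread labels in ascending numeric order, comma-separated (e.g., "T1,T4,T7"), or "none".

Step 1: wait(T1) -> count=3 queue=[] holders={T1}
Step 2: wait(T3) -> count=2 queue=[] holders={T1,T3}
Step 3: wait(T7) -> count=1 queue=[] holders={T1,T3,T7}
Step 4: signal(T1) -> count=2 queue=[] holders={T3,T7}
Step 5: wait(T1) -> count=1 queue=[] holders={T1,T3,T7}
Step 6: signal(T7) -> count=2 queue=[] holders={T1,T3}
Step 7: wait(T4) -> count=1 queue=[] holders={T1,T3,T4}
Step 8: wait(T2) -> count=0 queue=[] holders={T1,T2,T3,T4}
Step 9: signal(T4) -> count=1 queue=[] holders={T1,T2,T3}
Step 10: wait(T7) -> count=0 queue=[] holders={T1,T2,T3,T7}
Step 11: wait(T5) -> count=0 queue=[T5] holders={T1,T2,T3,T7}
Step 12: signal(T7) -> count=0 queue=[] holders={T1,T2,T3,T5}
Step 13: signal(T5) -> count=1 queue=[] holders={T1,T2,T3}
Step 14: signal(T2) -> count=2 queue=[] holders={T1,T3}
Step 15: wait(T7) -> count=1 queue=[] holders={T1,T3,T7}
Step 16: wait(T6) -> count=0 queue=[] holders={T1,T3,T6,T7}
Step 17: signal(T6) -> count=1 queue=[] holders={T1,T3,T7}
Step 18: wait(T2) -> count=0 queue=[] holders={T1,T2,T3,T7}
Step 19: signal(T3) -> count=1 queue=[] holders={T1,T2,T7}
Final holders: T1,T2,T7

Answer: T1,T2,T7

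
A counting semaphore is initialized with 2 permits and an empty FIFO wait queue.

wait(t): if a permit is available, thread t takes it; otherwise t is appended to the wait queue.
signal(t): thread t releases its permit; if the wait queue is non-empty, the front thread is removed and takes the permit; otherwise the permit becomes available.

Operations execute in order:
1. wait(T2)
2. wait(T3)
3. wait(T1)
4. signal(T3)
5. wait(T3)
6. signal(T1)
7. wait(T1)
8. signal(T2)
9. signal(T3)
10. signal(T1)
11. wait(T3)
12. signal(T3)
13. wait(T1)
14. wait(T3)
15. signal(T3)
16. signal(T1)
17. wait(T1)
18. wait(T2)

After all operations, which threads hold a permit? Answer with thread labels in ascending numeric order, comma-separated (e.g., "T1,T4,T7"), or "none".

Step 1: wait(T2) -> count=1 queue=[] holders={T2}
Step 2: wait(T3) -> count=0 queue=[] holders={T2,T3}
Step 3: wait(T1) -> count=0 queue=[T1] holders={T2,T3}
Step 4: signal(T3) -> count=0 queue=[] holders={T1,T2}
Step 5: wait(T3) -> count=0 queue=[T3] holders={T1,T2}
Step 6: signal(T1) -> count=0 queue=[] holders={T2,T3}
Step 7: wait(T1) -> count=0 queue=[T1] holders={T2,T3}
Step 8: signal(T2) -> count=0 queue=[] holders={T1,T3}
Step 9: signal(T3) -> count=1 queue=[] holders={T1}
Step 10: signal(T1) -> count=2 queue=[] holders={none}
Step 11: wait(T3) -> count=1 queue=[] holders={T3}
Step 12: signal(T3) -> count=2 queue=[] holders={none}
Step 13: wait(T1) -> count=1 queue=[] holders={T1}
Step 14: wait(T3) -> count=0 queue=[] holders={T1,T3}
Step 15: signal(T3) -> count=1 queue=[] holders={T1}
Step 16: signal(T1) -> count=2 queue=[] holders={none}
Step 17: wait(T1) -> count=1 queue=[] holders={T1}
Step 18: wait(T2) -> count=0 queue=[] holders={T1,T2}
Final holders: T1,T2

Answer: T1,T2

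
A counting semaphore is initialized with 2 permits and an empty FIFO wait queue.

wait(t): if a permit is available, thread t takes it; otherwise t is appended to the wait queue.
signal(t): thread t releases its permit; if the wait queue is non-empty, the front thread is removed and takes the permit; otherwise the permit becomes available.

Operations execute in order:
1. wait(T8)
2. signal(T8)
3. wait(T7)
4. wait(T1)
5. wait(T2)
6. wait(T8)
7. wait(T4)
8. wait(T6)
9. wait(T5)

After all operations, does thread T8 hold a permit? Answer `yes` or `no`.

Answer: no

Derivation:
Step 1: wait(T8) -> count=1 queue=[] holders={T8}
Step 2: signal(T8) -> count=2 queue=[] holders={none}
Step 3: wait(T7) -> count=1 queue=[] holders={T7}
Step 4: wait(T1) -> count=0 queue=[] holders={T1,T7}
Step 5: wait(T2) -> count=0 queue=[T2] holders={T1,T7}
Step 6: wait(T8) -> count=0 queue=[T2,T8] holders={T1,T7}
Step 7: wait(T4) -> count=0 queue=[T2,T8,T4] holders={T1,T7}
Step 8: wait(T6) -> count=0 queue=[T2,T8,T4,T6] holders={T1,T7}
Step 9: wait(T5) -> count=0 queue=[T2,T8,T4,T6,T5] holders={T1,T7}
Final holders: {T1,T7} -> T8 not in holders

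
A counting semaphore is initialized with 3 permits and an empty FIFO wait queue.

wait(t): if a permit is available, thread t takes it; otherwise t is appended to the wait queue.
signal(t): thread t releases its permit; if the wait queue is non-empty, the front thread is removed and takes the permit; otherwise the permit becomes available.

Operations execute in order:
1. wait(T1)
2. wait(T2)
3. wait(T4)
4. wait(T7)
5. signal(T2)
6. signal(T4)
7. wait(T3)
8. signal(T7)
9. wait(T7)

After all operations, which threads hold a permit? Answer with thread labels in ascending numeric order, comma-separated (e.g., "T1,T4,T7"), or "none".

Step 1: wait(T1) -> count=2 queue=[] holders={T1}
Step 2: wait(T2) -> count=1 queue=[] holders={T1,T2}
Step 3: wait(T4) -> count=0 queue=[] holders={T1,T2,T4}
Step 4: wait(T7) -> count=0 queue=[T7] holders={T1,T2,T4}
Step 5: signal(T2) -> count=0 queue=[] holders={T1,T4,T7}
Step 6: signal(T4) -> count=1 queue=[] holders={T1,T7}
Step 7: wait(T3) -> count=0 queue=[] holders={T1,T3,T7}
Step 8: signal(T7) -> count=1 queue=[] holders={T1,T3}
Step 9: wait(T7) -> count=0 queue=[] holders={T1,T3,T7}
Final holders: T1,T3,T7

Answer: T1,T3,T7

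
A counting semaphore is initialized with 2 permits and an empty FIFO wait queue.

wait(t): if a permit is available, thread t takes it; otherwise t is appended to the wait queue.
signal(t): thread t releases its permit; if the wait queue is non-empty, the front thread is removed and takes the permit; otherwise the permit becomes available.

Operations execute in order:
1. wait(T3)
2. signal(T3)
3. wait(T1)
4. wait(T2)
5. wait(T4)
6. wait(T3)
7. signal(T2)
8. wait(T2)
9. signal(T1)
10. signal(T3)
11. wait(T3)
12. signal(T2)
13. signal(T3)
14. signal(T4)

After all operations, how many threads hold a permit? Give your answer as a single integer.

Answer: 0

Derivation:
Step 1: wait(T3) -> count=1 queue=[] holders={T3}
Step 2: signal(T3) -> count=2 queue=[] holders={none}
Step 3: wait(T1) -> count=1 queue=[] holders={T1}
Step 4: wait(T2) -> count=0 queue=[] holders={T1,T2}
Step 5: wait(T4) -> count=0 queue=[T4] holders={T1,T2}
Step 6: wait(T3) -> count=0 queue=[T4,T3] holders={T1,T2}
Step 7: signal(T2) -> count=0 queue=[T3] holders={T1,T4}
Step 8: wait(T2) -> count=0 queue=[T3,T2] holders={T1,T4}
Step 9: signal(T1) -> count=0 queue=[T2] holders={T3,T4}
Step 10: signal(T3) -> count=0 queue=[] holders={T2,T4}
Step 11: wait(T3) -> count=0 queue=[T3] holders={T2,T4}
Step 12: signal(T2) -> count=0 queue=[] holders={T3,T4}
Step 13: signal(T3) -> count=1 queue=[] holders={T4}
Step 14: signal(T4) -> count=2 queue=[] holders={none}
Final holders: {none} -> 0 thread(s)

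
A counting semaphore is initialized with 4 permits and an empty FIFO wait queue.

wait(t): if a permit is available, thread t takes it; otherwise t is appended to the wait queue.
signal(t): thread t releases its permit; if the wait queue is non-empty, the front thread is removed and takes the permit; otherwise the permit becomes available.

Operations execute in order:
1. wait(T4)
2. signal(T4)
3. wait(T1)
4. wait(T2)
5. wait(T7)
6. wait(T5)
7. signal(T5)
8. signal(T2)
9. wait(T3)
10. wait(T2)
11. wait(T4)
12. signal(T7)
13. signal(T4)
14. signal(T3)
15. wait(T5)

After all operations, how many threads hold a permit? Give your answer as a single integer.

Step 1: wait(T4) -> count=3 queue=[] holders={T4}
Step 2: signal(T4) -> count=4 queue=[] holders={none}
Step 3: wait(T1) -> count=3 queue=[] holders={T1}
Step 4: wait(T2) -> count=2 queue=[] holders={T1,T2}
Step 5: wait(T7) -> count=1 queue=[] holders={T1,T2,T7}
Step 6: wait(T5) -> count=0 queue=[] holders={T1,T2,T5,T7}
Step 7: signal(T5) -> count=1 queue=[] holders={T1,T2,T7}
Step 8: signal(T2) -> count=2 queue=[] holders={T1,T7}
Step 9: wait(T3) -> count=1 queue=[] holders={T1,T3,T7}
Step 10: wait(T2) -> count=0 queue=[] holders={T1,T2,T3,T7}
Step 11: wait(T4) -> count=0 queue=[T4] holders={T1,T2,T3,T7}
Step 12: signal(T7) -> count=0 queue=[] holders={T1,T2,T3,T4}
Step 13: signal(T4) -> count=1 queue=[] holders={T1,T2,T3}
Step 14: signal(T3) -> count=2 queue=[] holders={T1,T2}
Step 15: wait(T5) -> count=1 queue=[] holders={T1,T2,T5}
Final holders: {T1,T2,T5} -> 3 thread(s)

Answer: 3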